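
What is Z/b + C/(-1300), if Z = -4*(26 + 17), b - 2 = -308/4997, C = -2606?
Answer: -273021871/3147950 ≈ -86.730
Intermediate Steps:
b = 9686/4997 (b = 2 - 308/4997 = 9686/4997 ≈ 1.9384)
Z = -172 (Z = -4*43 = -172)
Z/b + C/(-1300) = -172/9686/4997 - 2606/(-1300) = -172*4997/9686 - 2606*(-1/1300) = -429742/4843 + 1303/650 = -273021871/3147950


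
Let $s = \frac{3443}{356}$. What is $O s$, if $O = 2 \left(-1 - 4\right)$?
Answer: $- \frac{17215}{178} \approx -96.714$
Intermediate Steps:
$O = -10$ ($O = 2 \left(-5\right) = -10$)
$s = \frac{3443}{356}$ ($s = 3443 \cdot \frac{1}{356} = \frac{3443}{356} \approx 9.6713$)
$O s = \left(-10\right) \frac{3443}{356} = - \frac{17215}{178}$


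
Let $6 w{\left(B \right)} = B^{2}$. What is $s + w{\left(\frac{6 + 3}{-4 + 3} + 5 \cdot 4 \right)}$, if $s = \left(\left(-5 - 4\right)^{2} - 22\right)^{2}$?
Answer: $\frac{21007}{6} \approx 3501.2$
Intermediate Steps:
$s = 3481$ ($s = \left(\left(-9\right)^{2} - 22\right)^{2} = \left(81 - 22\right)^{2} = 59^{2} = 3481$)
$w{\left(B \right)} = \frac{B^{2}}{6}$
$s + w{\left(\frac{6 + 3}{-4 + 3} + 5 \cdot 4 \right)} = 3481 + \frac{\left(\frac{6 + 3}{-4 + 3} + 5 \cdot 4\right)^{2}}{6} = 3481 + \frac{\left(\frac{9}{-1} + 20\right)^{2}}{6} = 3481 + \frac{\left(9 \left(-1\right) + 20\right)^{2}}{6} = 3481 + \frac{\left(-9 + 20\right)^{2}}{6} = 3481 + \frac{11^{2}}{6} = 3481 + \frac{1}{6} \cdot 121 = 3481 + \frac{121}{6} = \frac{21007}{6}$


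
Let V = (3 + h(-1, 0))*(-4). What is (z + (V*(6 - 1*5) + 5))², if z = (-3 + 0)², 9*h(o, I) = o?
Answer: 484/81 ≈ 5.9753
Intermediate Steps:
h(o, I) = o/9
z = 9 (z = (-3)² = 9)
V = -104/9 (V = (3 + (⅑)*(-1))*(-4) = (3 - ⅑)*(-4) = (26/9)*(-4) = -104/9 ≈ -11.556)
(z + (V*(6 - 1*5) + 5))² = (9 + (-104*(6 - 1*5)/9 + 5))² = (9 + (-104*(6 - 5)/9 + 5))² = (9 + (-104/9*1 + 5))² = (9 + (-104/9 + 5))² = (9 - 59/9)² = (22/9)² = 484/81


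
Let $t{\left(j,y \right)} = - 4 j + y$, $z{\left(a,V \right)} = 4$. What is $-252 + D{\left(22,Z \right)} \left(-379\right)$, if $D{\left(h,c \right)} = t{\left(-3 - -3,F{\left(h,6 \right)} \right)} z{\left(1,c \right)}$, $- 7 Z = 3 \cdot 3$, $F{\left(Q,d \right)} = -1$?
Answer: $1264$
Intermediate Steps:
$Z = - \frac{9}{7}$ ($Z = - \frac{3 \cdot 3}{7} = \left(- \frac{1}{7}\right) 9 = - \frac{9}{7} \approx -1.2857$)
$t{\left(j,y \right)} = y - 4 j$
$D{\left(h,c \right)} = -4$ ($D{\left(h,c \right)} = \left(-1 - 4 \left(-3 - -3\right)\right) 4 = \left(-1 - 4 \left(-3 + 3\right)\right) 4 = \left(-1 - 0\right) 4 = \left(-1 + 0\right) 4 = \left(-1\right) 4 = -4$)
$-252 + D{\left(22,Z \right)} \left(-379\right) = -252 - -1516 = -252 + 1516 = 1264$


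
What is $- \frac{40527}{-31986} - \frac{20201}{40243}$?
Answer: $\frac{109419875}{143023622} \approx 0.76505$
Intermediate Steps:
$- \frac{40527}{-31986} - \frac{20201}{40243} = \left(-40527\right) \left(- \frac{1}{31986}\right) - \frac{20201}{40243} = \frac{4503}{3554} - \frac{20201}{40243} = \frac{109419875}{143023622}$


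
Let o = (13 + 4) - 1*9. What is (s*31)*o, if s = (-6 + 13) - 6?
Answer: 248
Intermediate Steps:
s = 1 (s = 7 - 6 = 1)
o = 8 (o = 17 - 9 = 8)
(s*31)*o = (1*31)*8 = 31*8 = 248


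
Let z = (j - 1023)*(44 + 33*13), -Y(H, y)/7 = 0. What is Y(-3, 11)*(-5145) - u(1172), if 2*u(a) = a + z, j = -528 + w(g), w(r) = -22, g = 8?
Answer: 742857/2 ≈ 3.7143e+5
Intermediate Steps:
Y(H, y) = 0 (Y(H, y) = -7*0 = 0)
j = -550 (j = -528 - 22 = -550)
z = -744029 (z = (-550 - 1023)*(44 + 33*13) = -1573*(44 + 429) = -1573*473 = -744029)
u(a) = -744029/2 + a/2 (u(a) = (a - 744029)/2 = (-744029 + a)/2 = -744029/2 + a/2)
Y(-3, 11)*(-5145) - u(1172) = 0*(-5145) - (-744029/2 + (½)*1172) = 0 - (-744029/2 + 586) = 0 - 1*(-742857/2) = 0 + 742857/2 = 742857/2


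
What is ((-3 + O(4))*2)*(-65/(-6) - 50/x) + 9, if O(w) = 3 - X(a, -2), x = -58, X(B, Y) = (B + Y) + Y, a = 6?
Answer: -3287/87 ≈ -37.782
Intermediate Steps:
X(B, Y) = B + 2*Y
O(w) = 1 (O(w) = 3 - (6 + 2*(-2)) = 3 - (6 - 4) = 3 - 1*2 = 3 - 2 = 1)
((-3 + O(4))*2)*(-65/(-6) - 50/x) + 9 = ((-3 + 1)*2)*(-65/(-6) - 50/(-58)) + 9 = (-2*2)*(-65*(-1/6) - 50*(-1/58)) + 9 = -4*(65/6 + 25/29) + 9 = -4*2035/174 + 9 = -4070/87 + 9 = -3287/87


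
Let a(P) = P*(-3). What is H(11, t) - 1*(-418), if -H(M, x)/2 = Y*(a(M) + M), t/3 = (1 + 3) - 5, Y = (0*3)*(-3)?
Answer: 418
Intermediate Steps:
Y = 0 (Y = 0*(-3) = 0)
t = -3 (t = 3*((1 + 3) - 5) = 3*(4 - 5) = 3*(-1) = -3)
a(P) = -3*P
H(M, x) = 0 (H(M, x) = -0*(-3*M + M) = -0*(-2*M) = -2*0 = 0)
H(11, t) - 1*(-418) = 0 - 1*(-418) = 0 + 418 = 418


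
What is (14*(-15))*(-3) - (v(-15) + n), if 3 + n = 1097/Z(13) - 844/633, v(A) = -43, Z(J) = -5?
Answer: 13451/15 ≈ 896.73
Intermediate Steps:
n = -3356/15 (n = -3 + (1097/(-5) - 844/633) = -3 + (1097*(-⅕) - 844*1/633) = -3 + (-1097/5 - 4/3) = -3 - 3311/15 = -3356/15 ≈ -223.73)
(14*(-15))*(-3) - (v(-15) + n) = (14*(-15))*(-3) - (-43 - 3356/15) = -210*(-3) - 1*(-4001/15) = 630 + 4001/15 = 13451/15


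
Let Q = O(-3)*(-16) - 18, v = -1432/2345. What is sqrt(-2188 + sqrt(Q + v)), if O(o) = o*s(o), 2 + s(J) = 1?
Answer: sqrt(-12031866700 + 2345*I*sqrt(366293690))/2345 ≈ 0.08724 + 46.776*I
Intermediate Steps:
s(J) = -1 (s(J) = -2 + 1 = -1)
v = -1432/2345 (v = -1432*1/2345 = -1432/2345 ≈ -0.61066)
O(o) = -o (O(o) = o*(-1) = -o)
Q = -66 (Q = -1*(-3)*(-16) - 18 = 3*(-16) - 18 = -48 - 18 = -66)
sqrt(-2188 + sqrt(Q + v)) = sqrt(-2188 + sqrt(-66 - 1432/2345)) = sqrt(-2188 + sqrt(-156202/2345)) = sqrt(-2188 + I*sqrt(366293690)/2345)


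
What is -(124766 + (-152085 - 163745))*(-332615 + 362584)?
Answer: 5725997016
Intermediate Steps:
-(124766 + (-152085 - 163745))*(-332615 + 362584) = -(124766 - 315830)*29969 = -(-191064)*29969 = -1*(-5725997016) = 5725997016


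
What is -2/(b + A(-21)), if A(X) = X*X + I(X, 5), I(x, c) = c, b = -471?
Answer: 2/25 ≈ 0.080000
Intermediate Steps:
A(X) = 5 + X**2 (A(X) = X*X + 5 = X**2 + 5 = 5 + X**2)
-2/(b + A(-21)) = -2/(-471 + (5 + (-21)**2)) = -2/(-471 + (5 + 441)) = -2/(-471 + 446) = -2/(-25) = -1/25*(-2) = 2/25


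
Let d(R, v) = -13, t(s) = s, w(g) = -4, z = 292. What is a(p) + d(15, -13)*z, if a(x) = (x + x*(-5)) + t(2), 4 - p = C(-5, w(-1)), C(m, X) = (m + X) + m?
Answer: -3866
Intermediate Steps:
C(m, X) = X + 2*m (C(m, X) = (X + m) + m = X + 2*m)
p = 18 (p = 4 - (-4 + 2*(-5)) = 4 - (-4 - 10) = 4 - 1*(-14) = 4 + 14 = 18)
a(x) = 2 - 4*x (a(x) = (x + x*(-5)) + 2 = (x - 5*x) + 2 = -4*x + 2 = 2 - 4*x)
a(p) + d(15, -13)*z = (2 - 4*18) - 13*292 = (2 - 72) - 3796 = -70 - 3796 = -3866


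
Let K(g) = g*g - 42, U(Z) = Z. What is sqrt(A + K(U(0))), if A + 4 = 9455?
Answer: 97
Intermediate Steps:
A = 9451 (A = -4 + 9455 = 9451)
K(g) = -42 + g**2 (K(g) = g**2 - 42 = -42 + g**2)
sqrt(A + K(U(0))) = sqrt(9451 + (-42 + 0**2)) = sqrt(9451 + (-42 + 0)) = sqrt(9451 - 42) = sqrt(9409) = 97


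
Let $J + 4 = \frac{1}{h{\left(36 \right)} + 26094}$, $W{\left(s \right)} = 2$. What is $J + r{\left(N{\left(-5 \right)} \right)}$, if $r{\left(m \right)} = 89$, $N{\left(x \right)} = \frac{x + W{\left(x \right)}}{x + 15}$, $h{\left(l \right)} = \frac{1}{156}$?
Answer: $\frac{346006681}{4070665} \approx 85.0$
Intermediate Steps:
$h{\left(l \right)} = \frac{1}{156}$
$N{\left(x \right)} = \frac{2 + x}{15 + x}$ ($N{\left(x \right)} = \frac{x + 2}{x + 15} = \frac{2 + x}{15 + x}$)
$J = - \frac{16282504}{4070665}$ ($J = -4 + \frac{1}{\frac{1}{156} + 26094} = -4 + \frac{1}{\frac{4070665}{156}} = -4 + \frac{156}{4070665} = - \frac{16282504}{4070665} \approx -4.0$)
$J + r{\left(N{\left(-5 \right)} \right)} = - \frac{16282504}{4070665} + 89 = \frac{346006681}{4070665}$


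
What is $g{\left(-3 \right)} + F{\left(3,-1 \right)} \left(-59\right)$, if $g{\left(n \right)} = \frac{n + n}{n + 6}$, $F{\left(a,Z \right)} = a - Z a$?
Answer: $-356$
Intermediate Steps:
$F{\left(a,Z \right)} = a - Z a$
$g{\left(n \right)} = \frac{2 n}{6 + n}$
$g{\left(-3 \right)} + F{\left(3,-1 \right)} \left(-59\right) = 2 \left(-3\right) \frac{1}{6 - 3} + 3 \left(1 - -1\right) \left(-59\right) = 2 \left(-3\right) \frac{1}{3} + 3 \left(1 + 1\right) \left(-59\right) = 2 \left(-3\right) \frac{1}{3} + 3 \cdot 2 \left(-59\right) = -2 + 6 \left(-59\right) = -2 - 354 = -356$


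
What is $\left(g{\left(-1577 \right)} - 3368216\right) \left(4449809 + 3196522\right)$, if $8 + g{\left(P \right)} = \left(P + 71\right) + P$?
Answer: $-25778129224617$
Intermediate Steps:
$g{\left(P \right)} = 63 + 2 P$ ($g{\left(P \right)} = -8 + \left(\left(P + 71\right) + P\right) = -8 + \left(\left(71 + P\right) + P\right) = -8 + \left(71 + 2 P\right) = 63 + 2 P$)
$\left(g{\left(-1577 \right)} - 3368216\right) \left(4449809 + 3196522\right) = \left(\left(63 + 2 \left(-1577\right)\right) - 3368216\right) \left(4449809 + 3196522\right) = \left(\left(63 - 3154\right) - 3368216\right) 7646331 = \left(-3091 - 3368216\right) 7646331 = \left(-3371307\right) 7646331 = -25778129224617$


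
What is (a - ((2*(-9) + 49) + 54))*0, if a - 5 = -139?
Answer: 0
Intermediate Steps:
a = -134 (a = 5 - 139 = -134)
(a - ((2*(-9) + 49) + 54))*0 = (-134 - ((2*(-9) + 49) + 54))*0 = (-134 - ((-18 + 49) + 54))*0 = (-134 - (31 + 54))*0 = (-134 - 1*85)*0 = (-134 - 85)*0 = -219*0 = 0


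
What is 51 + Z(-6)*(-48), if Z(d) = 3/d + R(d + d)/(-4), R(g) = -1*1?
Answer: 63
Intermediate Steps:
R(g) = -1
Z(d) = ¼ + 3/d (Z(d) = 3/d - 1/(-4) = 3/d - 1*(-¼) = 3/d + ¼ = ¼ + 3/d)
51 + Z(-6)*(-48) = 51 + ((¼)*(12 - 6)/(-6))*(-48) = 51 + ((¼)*(-⅙)*6)*(-48) = 51 - ¼*(-48) = 51 + 12 = 63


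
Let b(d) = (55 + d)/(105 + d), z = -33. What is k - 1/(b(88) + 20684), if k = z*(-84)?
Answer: 11066253467/3992155 ≈ 2772.0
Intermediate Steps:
k = 2772 (k = -33*(-84) = 2772)
b(d) = (55 + d)/(105 + d)
k - 1/(b(88) + 20684) = 2772 - 1/((55 + 88)/(105 + 88) + 20684) = 2772 - 1/(143/193 + 20684) = 2772 - 1/3992155/193 = 2772 - 1*193/3992155 = 2772 - 193/3992155 = 11066253467/3992155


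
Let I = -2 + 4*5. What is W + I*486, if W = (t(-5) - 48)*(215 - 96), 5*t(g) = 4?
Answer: 15656/5 ≈ 3131.2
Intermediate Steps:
t(g) = ⅘ (t(g) = (⅕)*4 = ⅘)
W = -28084/5 (W = (⅘ - 48)*(215 - 96) = -236/5*119 = -28084/5 ≈ -5616.8)
I = 18 (I = -2 + 20 = 18)
W + I*486 = -28084/5 + 18*486 = -28084/5 + 8748 = 15656/5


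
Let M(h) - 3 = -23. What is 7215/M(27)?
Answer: -1443/4 ≈ -360.75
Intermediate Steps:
M(h) = -20 (M(h) = 3 - 23 = -20)
7215/M(27) = 7215/(-20) = 7215*(-1/20) = -1443/4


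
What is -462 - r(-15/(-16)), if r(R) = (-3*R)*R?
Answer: -117597/256 ≈ -459.36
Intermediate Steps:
r(R) = -3*R²
-462 - r(-15/(-16)) = -462 - (-3)*(-15/(-16))² = -462 - (-3)*(-15*(-1/16))² = -462 - (-3)*(15/16)² = -462 - (-3)*225/256 = -462 - 1*(-675/256) = -462 + 675/256 = -117597/256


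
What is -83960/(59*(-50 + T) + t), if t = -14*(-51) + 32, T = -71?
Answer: 83960/6393 ≈ 13.133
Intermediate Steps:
t = 746 (t = 714 + 32 = 746)
-83960/(59*(-50 + T) + t) = -83960/(59*(-50 - 71) + 746) = -83960/(59*(-121) + 746) = -83960/(-7139 + 746) = -83960/(-6393) = -83960*(-1/6393) = 83960/6393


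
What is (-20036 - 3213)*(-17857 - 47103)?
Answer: 1510255040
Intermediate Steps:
(-20036 - 3213)*(-17857 - 47103) = -23249*(-64960) = 1510255040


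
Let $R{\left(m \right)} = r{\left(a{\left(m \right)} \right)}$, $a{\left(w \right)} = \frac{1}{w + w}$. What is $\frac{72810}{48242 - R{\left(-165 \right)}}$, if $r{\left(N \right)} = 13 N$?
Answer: $\frac{24027300}{15919873} \approx 1.5093$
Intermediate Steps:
$a{\left(w \right)} = \frac{1}{2 w}$
$R{\left(m \right)} = \frac{13}{2 m}$ ($R{\left(m \right)} = 13 \frac{1}{2 m} = \frac{13}{2 m}$)
$\frac{72810}{48242 - R{\left(-165 \right)}} = \frac{72810}{48242 - \frac{13}{2 \left(-165\right)}} = \frac{72810}{48242 - \frac{13}{2} \left(- \frac{1}{165}\right)} = \frac{72810}{48242 - - \frac{13}{330}} = \frac{72810}{48242 + \frac{13}{330}} = \frac{72810}{\frac{15919873}{330}} = 72810 \cdot \frac{330}{15919873} = \frac{24027300}{15919873}$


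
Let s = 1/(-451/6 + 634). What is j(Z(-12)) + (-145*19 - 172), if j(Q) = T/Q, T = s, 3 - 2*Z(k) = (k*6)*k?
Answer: -2816684301/962311 ≈ -2927.0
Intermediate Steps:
s = 6/3353 (s = 1/(-451*⅙ + 634) = 1/(-451/6 + 634) = 1/(3353/6) = 6/3353 ≈ 0.0017894)
Z(k) = 3/2 - 3*k² (Z(k) = 3/2 - k*6*k/2 = 3/2 - 6*k*k/2 = 3/2 - 3*k²)
T = 6/3353 ≈ 0.0017894
j(Q) = 6/(3353*Q)
j(Z(-12)) + (-145*19 - 172) = 6/(3353*(3/2 - 3*(-12)²)) + (-145*19 - 172) = 6/(3353*(3/2 - 3*144)) + (-2755 - 172) = 6/(3353*(3/2 - 432)) - 2927 = 6/(3353*(-861/2)) - 2927 = (6/3353)*(-2/861) - 2927 = -4/962311 - 2927 = -2816684301/962311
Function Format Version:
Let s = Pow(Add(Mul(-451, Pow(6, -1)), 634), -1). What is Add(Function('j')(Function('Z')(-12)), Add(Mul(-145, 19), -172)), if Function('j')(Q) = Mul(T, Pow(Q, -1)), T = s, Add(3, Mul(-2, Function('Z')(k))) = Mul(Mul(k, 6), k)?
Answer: Rational(-2816684301, 962311) ≈ -2927.0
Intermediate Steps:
s = Rational(6, 3353) (s = Pow(Add(Mul(-451, Rational(1, 6)), 634), -1) = Pow(Add(Rational(-451, 6), 634), -1) = Pow(Rational(3353, 6), -1) = Rational(6, 3353) ≈ 0.0017894)
Function('Z')(k) = Add(Rational(3, 2), Mul(-3, Pow(k, 2))) (Function('Z')(k) = Add(Rational(3, 2), Mul(Rational(-1, 2), Mul(Mul(k, 6), k))) = Add(Rational(3, 2), Mul(Rational(-1, 2), Mul(Mul(6, k), k))) = Add(Rational(3, 2), Mul(Rational(-1, 2), Mul(6, Pow(k, 2)))) = Add(Rational(3, 2), Mul(-3, Pow(k, 2))))
T = Rational(6, 3353) ≈ 0.0017894
Function('j')(Q) = Mul(Rational(6, 3353), Pow(Q, -1))
Add(Function('j')(Function('Z')(-12)), Add(Mul(-145, 19), -172)) = Add(Mul(Rational(6, 3353), Pow(Add(Rational(3, 2), Mul(-3, Pow(-12, 2))), -1)), Add(Mul(-145, 19), -172)) = Add(Mul(Rational(6, 3353), Pow(Add(Rational(3, 2), Mul(-3, 144)), -1)), Add(-2755, -172)) = Add(Mul(Rational(6, 3353), Pow(Add(Rational(3, 2), -432), -1)), -2927) = Add(Mul(Rational(6, 3353), Pow(Rational(-861, 2), -1)), -2927) = Add(Mul(Rational(6, 3353), Rational(-2, 861)), -2927) = Add(Rational(-4, 962311), -2927) = Rational(-2816684301, 962311)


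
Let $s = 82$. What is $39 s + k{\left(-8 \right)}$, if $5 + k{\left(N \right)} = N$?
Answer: $3185$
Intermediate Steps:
$k{\left(N \right)} = -5 + N$
$39 s + k{\left(-8 \right)} = 39 \cdot 82 - 13 = 3198 - 13 = 3185$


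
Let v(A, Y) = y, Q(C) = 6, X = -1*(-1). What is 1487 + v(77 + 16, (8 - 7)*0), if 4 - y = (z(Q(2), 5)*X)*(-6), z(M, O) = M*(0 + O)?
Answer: 1671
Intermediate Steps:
X = 1
z(M, O) = M*O
y = 184 (y = 4 - (6*5)*1*(-6) = 4 - 30*1*(-6) = 4 - 30*(-6) = 4 - 1*(-180) = 4 + 180 = 184)
v(A, Y) = 184
1487 + v(77 + 16, (8 - 7)*0) = 1487 + 184 = 1671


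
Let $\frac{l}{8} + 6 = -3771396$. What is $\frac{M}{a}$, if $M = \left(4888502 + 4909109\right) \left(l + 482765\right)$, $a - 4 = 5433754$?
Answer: $- \frac{290875894090561}{5433758} \approx -5.3531 \cdot 10^{7}$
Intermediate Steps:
$l = -30171216$ ($l = -48 + 8 \left(-3771396\right) = -48 - 30171168 = -30171216$)
$a = 5433758$ ($a = 4 + 5433754 = 5433758$)
$M = -290875894090561$ ($M = \left(4888502 + 4909109\right) \left(-30171216 + 482765\right) = 9797611 \left(-29688451\right) = -290875894090561$)
$\frac{M}{a} = - \frac{290875894090561}{5433758}$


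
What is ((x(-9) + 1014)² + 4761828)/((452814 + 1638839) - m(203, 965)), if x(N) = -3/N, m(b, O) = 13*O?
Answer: 1681171/603612 ≈ 2.7852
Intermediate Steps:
((x(-9) + 1014)² + 4761828)/((452814 + 1638839) - m(203, 965)) = ((-3/(-9) + 1014)² + 4761828)/((452814 + 1638839) - 13*965) = ((-3*(-⅑) + 1014)² + 4761828)/(2091653 - 1*12545) = ((⅓ + 1014)² + 4761828)/(2091653 - 12545) = ((3043/3)² + 4761828)/2079108 = (9259849/9 + 4761828)*(1/2079108) = (52116301/9)*(1/2079108) = 1681171/603612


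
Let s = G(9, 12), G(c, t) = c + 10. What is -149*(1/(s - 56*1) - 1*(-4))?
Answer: -21903/37 ≈ -591.97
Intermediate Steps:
G(c, t) = 10 + c
s = 19 (s = 10 + 9 = 19)
-149*(1/(s - 56*1) - 1*(-4)) = -149*(1/(19 - 56*1) - 1*(-4)) = -149*(1/(19 - 56) + 4) = -149*(1/(-37) + 4) = -149*(-1/37 + 4) = -149*147/37 = -21903/37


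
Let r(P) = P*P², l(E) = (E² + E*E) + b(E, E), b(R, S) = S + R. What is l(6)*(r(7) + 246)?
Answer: 49476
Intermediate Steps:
b(R, S) = R + S
l(E) = 2*E + 2*E² (l(E) = (E² + E*E) + (E + E) = (E² + E²) + 2*E = 2*E² + 2*E = 2*E + 2*E²)
r(P) = P³
l(6)*(r(7) + 246) = (2*6*(1 + 6))*(7³ + 246) = (2*6*7)*(343 + 246) = 84*589 = 49476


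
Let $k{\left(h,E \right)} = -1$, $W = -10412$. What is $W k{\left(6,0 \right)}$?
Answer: $10412$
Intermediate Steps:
$W k{\left(6,0 \right)} = \left(-10412\right) \left(-1\right) = 10412$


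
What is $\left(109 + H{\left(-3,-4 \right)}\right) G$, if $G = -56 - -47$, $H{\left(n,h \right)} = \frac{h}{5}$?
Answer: $- \frac{4869}{5} \approx -973.8$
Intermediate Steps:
$H{\left(n,h \right)} = \frac{h}{5}$ ($H{\left(n,h \right)} = h \frac{1}{5} = \frac{h}{5}$)
$G = -9$ ($G = -56 + 47 = -9$)
$\left(109 + H{\left(-3,-4 \right)}\right) G = \left(109 + \frac{1}{5} \left(-4\right)\right) \left(-9\right) = \left(109 - \frac{4}{5}\right) \left(-9\right) = \frac{541}{5} \left(-9\right) = - \frac{4869}{5}$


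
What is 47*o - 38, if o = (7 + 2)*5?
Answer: 2077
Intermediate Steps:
o = 45 (o = 9*5 = 45)
47*o - 38 = 47*45 - 38 = 2115 - 38 = 2077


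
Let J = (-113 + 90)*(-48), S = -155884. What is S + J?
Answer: -154780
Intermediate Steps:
J = 1104 (J = -23*(-48) = 1104)
S + J = -155884 + 1104 = -154780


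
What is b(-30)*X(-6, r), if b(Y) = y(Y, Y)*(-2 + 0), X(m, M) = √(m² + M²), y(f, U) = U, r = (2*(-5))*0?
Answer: 360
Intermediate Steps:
r = 0 (r = -10*0 = 0)
X(m, M) = √(M² + m²)
b(Y) = -2*Y (b(Y) = Y*(-2 + 0) = Y*(-2) = -2*Y)
b(-30)*X(-6, r) = (-2*(-30))*√(0² + (-6)²) = 60*√(0 + 36) = 60*√36 = 60*6 = 360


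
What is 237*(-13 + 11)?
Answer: -474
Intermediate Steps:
237*(-13 + 11) = 237*(-2) = -474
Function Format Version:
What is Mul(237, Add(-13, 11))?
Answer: -474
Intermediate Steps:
Mul(237, Add(-13, 11)) = Mul(237, -2) = -474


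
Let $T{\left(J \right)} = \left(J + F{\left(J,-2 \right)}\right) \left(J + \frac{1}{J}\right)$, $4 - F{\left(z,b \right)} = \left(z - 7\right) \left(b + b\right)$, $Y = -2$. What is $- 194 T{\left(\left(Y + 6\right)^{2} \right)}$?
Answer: $-174503$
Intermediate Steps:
$F{\left(z,b \right)} = 4 - 2 b \left(-7 + z\right)$ ($F{\left(z,b \right)} = 4 - \left(z - 7\right) \left(b + b\right) = 4 - \left(-7 + z\right) 2 b = 4 - 2 b \left(-7 + z\right)$)
$T{\left(J \right)} = \left(-24 + 5 J\right) \left(J + \frac{1}{J}\right)$ ($T{\left(J \right)} = \left(J + \left(4 + 14 \left(-2\right) - - 4 J\right)\right) \left(J + \frac{1}{J}\right) = \left(J + \left(4 - 28 + 4 J\right)\right) \left(J + \frac{1}{J}\right) = \left(J + \left(-24 + 4 J\right)\right) \left(J + \frac{1}{J}\right) = \left(-24 + 5 J\right) \left(J + \frac{1}{J}\right)$)
$- 194 T{\left(\left(Y + 6\right)^{2} \right)} = - 194 \left(5 - 24 \left(-2 + 6\right)^{2} - \frac{24}{\left(-2 + 6\right)^{2}} + 5 \left(\left(-2 + 6\right)^{2}\right)^{2}\right) = - 194 \left(5 - 24 \cdot 4^{2} - \frac{24}{4^{2}} + 5 \left(4^{2}\right)^{2}\right) = - 194 \left(5 - 384 - \frac{24}{16} + 5 \cdot 16^{2}\right) = - 194 \left(5 - 384 - \frac{3}{2} + 5 \cdot 256\right) = - 194 \left(5 - 384 - \frac{3}{2} + 1280\right) = \left(-194\right) \frac{1799}{2} = -174503$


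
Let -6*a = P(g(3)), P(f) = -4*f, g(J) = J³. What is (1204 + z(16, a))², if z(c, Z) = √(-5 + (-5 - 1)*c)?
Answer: (1204 + I*√101)² ≈ 1.4495e+6 + 2.42e+4*I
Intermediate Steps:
a = 18 (a = -(-2)*3³/3 = -(-2)*27/3 = -⅙*(-108) = 18)
z(c, Z) = √(-5 - 6*c)
(1204 + z(16, a))² = (1204 + √(-5 - 6*16))² = (1204 + √(-5 - 96))² = (1204 + √(-101))² = (1204 + I*√101)²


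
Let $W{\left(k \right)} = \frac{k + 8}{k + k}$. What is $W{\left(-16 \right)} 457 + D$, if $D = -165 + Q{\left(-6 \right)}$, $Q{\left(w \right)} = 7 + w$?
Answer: $- \frac{199}{4} \approx -49.75$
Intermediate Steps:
$W{\left(k \right)} = \frac{8 + k}{2 k}$
$D = -164$ ($D = -165 + \left(7 - 6\right) = -165 + 1 = -164$)
$W{\left(-16 \right)} 457 + D = \frac{8 - 16}{2 \left(-16\right)} 457 - 164 = \frac{1}{2} \left(- \frac{1}{16}\right) \left(-8\right) 457 - 164 = \frac{1}{4} \cdot 457 - 164 = \frac{457}{4} - 164 = - \frac{199}{4}$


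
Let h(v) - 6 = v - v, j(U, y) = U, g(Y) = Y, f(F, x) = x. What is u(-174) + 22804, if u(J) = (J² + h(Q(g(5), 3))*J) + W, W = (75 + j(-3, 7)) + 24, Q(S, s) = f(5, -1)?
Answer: 52132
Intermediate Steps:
Q(S, s) = -1
h(v) = 6 (h(v) = 6 + (v - v) = 6 + 0 = 6)
W = 96 (W = (75 - 3) + 24 = 72 + 24 = 96)
u(J) = 96 + J² + 6*J (u(J) = (J² + 6*J) + 96 = 96 + J² + 6*J)
u(-174) + 22804 = (96 + (-174)² + 6*(-174)) + 22804 = (96 + 30276 - 1044) + 22804 = 29328 + 22804 = 52132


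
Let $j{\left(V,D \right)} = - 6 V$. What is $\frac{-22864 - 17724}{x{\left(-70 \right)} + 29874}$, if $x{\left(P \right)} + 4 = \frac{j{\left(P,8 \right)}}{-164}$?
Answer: $- \frac{1664108}{1224565} \approx -1.3589$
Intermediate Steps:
$x{\left(P \right)} = -4 + \frac{3 P}{82}$ ($x{\left(P \right)} = -4 + \frac{\left(-6\right) P}{-164} = -4 + - 6 P \left(- \frac{1}{164}\right) = -4 + \frac{3 P}{82}$)
$\frac{-22864 - 17724}{x{\left(-70 \right)} + 29874} = \frac{-22864 - 17724}{\left(-4 + \frac{3}{82} \left(-70\right)\right) + 29874} = - \frac{40588}{\left(-4 - \frac{105}{41}\right) + 29874} = - \frac{40588}{- \frac{269}{41} + 29874} = - \frac{40588}{\frac{1224565}{41}} = \left(-40588\right) \frac{41}{1224565} = - \frac{1664108}{1224565}$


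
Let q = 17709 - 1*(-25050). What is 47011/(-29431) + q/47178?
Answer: -106604981/154277302 ≈ -0.69100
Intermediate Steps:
q = 42759 (q = 17709 + 25050 = 42759)
47011/(-29431) + q/47178 = 47011/(-29431) + 42759/47178 = 47011*(-1/29431) + 42759*(1/47178) = -47011/29431 + 4751/5242 = -106604981/154277302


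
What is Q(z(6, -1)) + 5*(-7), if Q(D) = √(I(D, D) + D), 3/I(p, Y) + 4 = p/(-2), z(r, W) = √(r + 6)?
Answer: -35 + √(3 + 8*√3)/√(4 + √3) ≈ -33.285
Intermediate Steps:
z(r, W) = √(6 + r)
I(p, Y) = 3/(-4 - p/2) (I(p, Y) = 3/(-4 + p/(-2)) = 3/(-4 + p*(-½)) = 3/(-4 - p/2))
Q(D) = √(D - 6/(8 + D)) (Q(D) = √(-6/(8 + D) + D) = √(D - 6/(8 + D)))
Q(z(6, -1)) + 5*(-7) = √((-6 + √(6 + 6)*(8 + √(6 + 6)))/(8 + √(6 + 6))) + 5*(-7) = √((-6 + √12*(8 + √12))/(8 + √12)) - 35 = √((-6 + (2*√3)*(8 + 2*√3))/(8 + 2*√3)) - 35 = √((-6 + 2*√3*(8 + 2*√3))/(8 + 2*√3)) - 35 = √(-6 + 2*√3*(8 + 2*√3))/√(8 + 2*√3) - 35 = -35 + √(-6 + 2*√3*(8 + 2*√3))/√(8 + 2*√3)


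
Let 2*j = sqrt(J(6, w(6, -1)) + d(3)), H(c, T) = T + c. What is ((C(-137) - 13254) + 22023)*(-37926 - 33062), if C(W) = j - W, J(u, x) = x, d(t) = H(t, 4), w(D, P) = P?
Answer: -632219128 - 35494*sqrt(6) ≈ -6.3231e+8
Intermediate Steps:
d(t) = 4 + t
j = sqrt(6)/2 (j = sqrt(-1 + (4 + 3))/2 = sqrt(-1 + 7)/2 = sqrt(6)/2 ≈ 1.2247)
C(W) = sqrt(6)/2 - W
((C(-137) - 13254) + 22023)*(-37926 - 33062) = (((sqrt(6)/2 - 1*(-137)) - 13254) + 22023)*(-37926 - 33062) = (((sqrt(6)/2 + 137) - 13254) + 22023)*(-70988) = (((137 + sqrt(6)/2) - 13254) + 22023)*(-70988) = ((-13117 + sqrt(6)/2) + 22023)*(-70988) = (8906 + sqrt(6)/2)*(-70988) = -632219128 - 35494*sqrt(6)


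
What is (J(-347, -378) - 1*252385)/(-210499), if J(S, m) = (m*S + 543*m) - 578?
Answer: 327051/210499 ≈ 1.5537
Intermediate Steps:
J(S, m) = -578 + 543*m + S*m (J(S, m) = (S*m + 543*m) - 578 = (543*m + S*m) - 578 = -578 + 543*m + S*m)
(J(-347, -378) - 1*252385)/(-210499) = ((-578 + 543*(-378) - 347*(-378)) - 1*252385)/(-210499) = ((-578 - 205254 + 131166) - 252385)*(-1/210499) = (-74666 - 252385)*(-1/210499) = -327051*(-1/210499) = 327051/210499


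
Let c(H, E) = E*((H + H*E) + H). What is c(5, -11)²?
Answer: 245025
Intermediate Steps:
c(H, E) = E*(2*H + E*H) (c(H, E) = E*((H + E*H) + H) = E*(2*H + E*H))
c(5, -11)² = (-11*5*(2 - 11))² = (-11*5*(-9))² = 495² = 245025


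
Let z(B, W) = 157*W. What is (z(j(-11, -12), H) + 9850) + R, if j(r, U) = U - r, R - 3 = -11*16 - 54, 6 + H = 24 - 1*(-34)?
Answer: 17787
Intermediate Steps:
H = 52 (H = -6 + (24 - 1*(-34)) = -6 + (24 + 34) = -6 + 58 = 52)
R = -227 (R = 3 + (-11*16 - 54) = 3 + (-176 - 54) = 3 - 230 = -227)
(z(j(-11, -12), H) + 9850) + R = (157*52 + 9850) - 227 = (8164 + 9850) - 227 = 18014 - 227 = 17787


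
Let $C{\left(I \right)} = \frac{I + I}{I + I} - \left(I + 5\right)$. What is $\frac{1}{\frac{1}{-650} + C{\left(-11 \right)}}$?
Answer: $\frac{650}{4549} \approx 0.14289$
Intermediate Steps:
$C{\left(I \right)} = -4 - I$ ($C{\left(I \right)} = \frac{2 I}{2 I} - \left(5 + I\right) = 2 I \frac{1}{2 I} - \left(5 + I\right) = 1 - \left(5 + I\right) = -4 - I$)
$\frac{1}{\frac{1}{-650} + C{\left(-11 \right)}} = \frac{1}{\frac{1}{-650} - -7} = \frac{1}{- \frac{1}{650} + \left(-4 + 11\right)} = \frac{1}{- \frac{1}{650} + 7} = \frac{1}{\frac{4549}{650}} = \frac{650}{4549}$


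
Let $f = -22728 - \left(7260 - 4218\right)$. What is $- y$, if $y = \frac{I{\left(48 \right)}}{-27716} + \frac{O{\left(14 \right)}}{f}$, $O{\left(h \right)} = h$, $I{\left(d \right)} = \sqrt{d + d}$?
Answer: $\frac{7}{12885} + \frac{\sqrt{6}}{6929} \approx 0.00089678$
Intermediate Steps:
$I{\left(d \right)} = \sqrt{2} \sqrt{d}$ ($I{\left(d \right)} = \sqrt{2 d} = \sqrt{2} \sqrt{d}$)
$f = -25770$ ($f = -22728 - 3042 = -25770$)
$y = - \frac{7}{12885} - \frac{\sqrt{6}}{6929}$ ($y = \frac{\sqrt{2} \sqrt{48}}{-27716} + \frac{14}{-25770} = \sqrt{2} \cdot 4 \sqrt{3} \left(- \frac{1}{27716}\right) + 14 \left(- \frac{1}{25770}\right) = 4 \sqrt{6} \left(- \frac{1}{27716}\right) - \frac{7}{12885} = - \frac{\sqrt{6}}{6929} - \frac{7}{12885} = - \frac{7}{12885} - \frac{\sqrt{6}}{6929} \approx -0.00089678$)
$- y = - (- \frac{7}{12885} - \frac{\sqrt{6}}{6929}) = \frac{7}{12885} + \frac{\sqrt{6}}{6929}$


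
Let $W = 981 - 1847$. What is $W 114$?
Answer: $-98724$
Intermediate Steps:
$W = -866$ ($W = 981 - 1847 = -866$)
$W 114 = \left(-866\right) 114 = -98724$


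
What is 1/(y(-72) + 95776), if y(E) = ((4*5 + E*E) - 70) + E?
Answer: 1/100838 ≈ 9.9169e-6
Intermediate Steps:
y(E) = -50 + E + E² (y(E) = ((20 + E²) - 70) + E = (-50 + E²) + E = -50 + E + E²)
1/(y(-72) + 95776) = 1/((-50 - 72 + (-72)²) + 95776) = 1/((-50 - 72 + 5184) + 95776) = 1/(5062 + 95776) = 1/100838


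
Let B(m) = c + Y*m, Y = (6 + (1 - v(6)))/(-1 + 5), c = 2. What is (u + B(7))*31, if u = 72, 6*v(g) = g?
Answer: 5239/2 ≈ 2619.5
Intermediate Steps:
v(g) = g/6
Y = 3/2 (Y = (6 + (1 - 6/6))/(-1 + 5) = (6 + (1 - 1*1))/4 = (6 + (1 - 1))*(1/4) = (6 + 0)*(1/4) = 6*(1/4) = 3/2 ≈ 1.5000)
B(m) = 2 + 3*m/2
(u + B(7))*31 = (72 + (2 + (3/2)*7))*31 = (72 + (2 + 21/2))*31 = (72 + 25/2)*31 = (169/2)*31 = 5239/2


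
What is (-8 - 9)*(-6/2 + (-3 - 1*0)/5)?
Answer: 306/5 ≈ 61.200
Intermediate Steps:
(-8 - 9)*(-6/2 + (-3 - 1*0)/5) = -17*(-6*½ + (-3 + 0)*(⅕)) = -17*(-3 - 3*⅕) = -17*(-3 - ⅗) = -17*(-18/5) = 306/5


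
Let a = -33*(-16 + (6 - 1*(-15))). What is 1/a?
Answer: -1/165 ≈ -0.0060606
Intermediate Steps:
a = -165 (a = -33*(-16 + (6 + 15)) = -33*(-16 + 21) = -33*5 = -165)
1/a = 1/(-165) = -1/165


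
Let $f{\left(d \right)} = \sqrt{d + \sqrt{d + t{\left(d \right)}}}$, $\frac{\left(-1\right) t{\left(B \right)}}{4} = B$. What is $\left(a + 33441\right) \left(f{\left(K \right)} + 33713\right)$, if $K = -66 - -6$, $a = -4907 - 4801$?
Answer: $800110629 + 23733 \sqrt{-60 + 6 \sqrt{5}} \approx 8.0011 \cdot 10^{8} + 1.6198 \cdot 10^{5} i$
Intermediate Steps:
$a = -9708$ ($a = -4907 - 4801 = -9708$)
$t{\left(B \right)} = - 4 B$
$K = -60$ ($K = -66 + 6 = -60$)
$f{\left(d \right)} = \sqrt{d + \sqrt{3} \sqrt{- d}}$ ($f{\left(d \right)} = \sqrt{d + \sqrt{d - 4 d}} = \sqrt{d + \sqrt{- 3 d}} = \sqrt{d + \sqrt{3} \sqrt{- d}}$)
$\left(a + 33441\right) \left(f{\left(K \right)} + 33713\right) = \left(-9708 + 33441\right) \left(\sqrt{-60 + \sqrt{3} \sqrt{\left(-1\right) \left(-60\right)}} + 33713\right) = 23733 \left(\sqrt{-60 + \sqrt{3} \sqrt{60}} + 33713\right) = 23733 \left(\sqrt{-60 + \sqrt{3} \cdot 2 \sqrt{15}} + 33713\right) = 23733 \left(\sqrt{-60 + 6 \sqrt{5}} + 33713\right) = 23733 \left(33713 + \sqrt{-60 + 6 \sqrt{5}}\right) = 800110629 + 23733 \sqrt{-60 + 6 \sqrt{5}}$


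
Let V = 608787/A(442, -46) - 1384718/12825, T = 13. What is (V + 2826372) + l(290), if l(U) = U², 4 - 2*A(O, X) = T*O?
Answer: 11905941038083/4091175 ≈ 2.9102e+6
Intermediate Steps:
A(O, X) = 2 - 13*O/2
V = -1309246517/4091175 (V = 608787/(2 - 13/2*442) - 1384718/12825 = 608787/(2 - 2873) - 1384718*1/12825 = 608787/(-2871) - 1384718/12825 = 608787*(-1/2871) - 1384718/12825 = -67643/319 - 1384718/12825 = -1309246517/4091175 ≈ -320.02)
(V + 2826372) + l(290) = (-1309246517/4091175 + 2826372) + 290² = 11561873220583/4091175 + 84100 = 11905941038083/4091175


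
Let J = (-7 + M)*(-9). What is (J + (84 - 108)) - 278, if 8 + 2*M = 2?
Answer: -212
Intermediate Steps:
M = -3 (M = -4 + (1/2)*2 = -4 + 1 = -3)
J = 90 (J = (-7 - 3)*(-9) = -10*(-9) = 90)
(J + (84 - 108)) - 278 = (90 + (84 - 108)) - 278 = (90 - 24) - 278 = 66 - 278 = -212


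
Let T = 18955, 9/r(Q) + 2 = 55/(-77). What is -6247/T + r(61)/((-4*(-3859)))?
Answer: -107843489/327011660 ≈ -0.32978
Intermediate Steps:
r(Q) = -63/19 (r(Q) = 9/(-2 + 55/(-77)) = 9/(-2 + 55*(-1/77)) = 9/(-2 - 5/7) = 9/(-19/7) = 9*(-7/19) = -63/19)
-6247/T + r(61)/((-4*(-3859))) = -6247/18955 - 63/(19*((-4*(-3859)))) = -6247*1/18955 - 63/19/15436 = -6247/18955 - 63/19*1/15436 = -6247/18955 - 63/293284 = -107843489/327011660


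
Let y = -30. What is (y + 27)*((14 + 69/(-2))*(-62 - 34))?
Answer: -5904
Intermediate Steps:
(y + 27)*((14 + 69/(-2))*(-62 - 34)) = (-30 + 27)*((14 + 69/(-2))*(-62 - 34)) = -3*(14 + 69*(-½))*(-96) = -3*(14 - 69/2)*(-96) = -(-123)*(-96)/2 = -3*1968 = -5904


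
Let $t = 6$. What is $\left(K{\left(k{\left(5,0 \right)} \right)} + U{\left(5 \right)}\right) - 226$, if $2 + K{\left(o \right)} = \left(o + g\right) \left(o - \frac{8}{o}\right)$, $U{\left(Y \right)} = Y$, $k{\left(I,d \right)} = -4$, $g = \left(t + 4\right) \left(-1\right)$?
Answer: $-195$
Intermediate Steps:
$g = -10$ ($g = \left(6 + 4\right) \left(-1\right) = 10 \left(-1\right) = -10$)
$K{\left(o \right)} = -2 + \left(-10 + o\right) \left(o - \frac{8}{o}\right)$ ($K{\left(o \right)} = -2 + \left(o - 10\right) \left(o - \frac{8}{o}\right) = -2 + \left(-10 + o\right) \left(o - \frac{8}{o}\right)$)
$\left(K{\left(k{\left(5,0 \right)} \right)} + U{\left(5 \right)}\right) - 226 = \left(\left(-10 + \left(-4\right)^{2} - -40 + \frac{80}{-4}\right) + 5\right) - 226 = \left(\left(-10 + 16 + 40 + 80 \left(- \frac{1}{4}\right)\right) + 5\right) - 226 = \left(\left(-10 + 16 + 40 - 20\right) + 5\right) - 226 = \left(26 + 5\right) - 226 = 31 - 226 = -195$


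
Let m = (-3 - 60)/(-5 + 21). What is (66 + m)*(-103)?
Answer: -102279/16 ≈ -6392.4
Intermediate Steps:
m = -63/16 ≈ -3.9375
(66 + m)*(-103) = (66 - 63/16)*(-103) = (993/16)*(-103) = -102279/16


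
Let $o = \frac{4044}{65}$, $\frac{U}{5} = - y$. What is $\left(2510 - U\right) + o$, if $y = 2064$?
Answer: $\frac{837994}{65} \approx 12892.0$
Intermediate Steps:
$U = -10320$ ($U = 5 \left(\left(-1\right) 2064\right) = 5 \left(-2064\right) = -10320$)
$o = \frac{4044}{65}$ ($o = 4044 \cdot \frac{1}{65} = \frac{4044}{65} \approx 62.215$)
$\left(2510 - U\right) + o = \left(2510 - -10320\right) + \frac{4044}{65} = \left(2510 + 10320\right) + \frac{4044}{65} = 12830 + \frac{4044}{65} = \frac{837994}{65}$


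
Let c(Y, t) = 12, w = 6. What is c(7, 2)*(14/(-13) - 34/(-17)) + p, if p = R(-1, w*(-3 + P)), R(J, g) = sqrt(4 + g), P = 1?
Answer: 144/13 + 2*I*sqrt(2) ≈ 11.077 + 2.8284*I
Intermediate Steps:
p = 2*I*sqrt(2) (p = sqrt(4 + 6*(-3 + 1)) = sqrt(4 + 6*(-2)) = sqrt(4 - 12) = sqrt(-8) = 2*I*sqrt(2) ≈ 2.8284*I)
c(7, 2)*(14/(-13) - 34/(-17)) + p = 12*(14/(-13) - 34/(-17)) + 2*I*sqrt(2) = 12*(14*(-1/13) - 34*(-1/17)) + 2*I*sqrt(2) = 12*(-14/13 + 2) + 2*I*sqrt(2) = 12*(12/13) + 2*I*sqrt(2) = 144/13 + 2*I*sqrt(2)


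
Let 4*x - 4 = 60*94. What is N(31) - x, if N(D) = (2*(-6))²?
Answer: -1267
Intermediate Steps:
x = 1411 (x = 1 + (60*94)/4 = 1 + (¼)*5640 = 1 + 1410 = 1411)
N(D) = 144 (N(D) = (-12)² = 144)
N(31) - x = 144 - 1*1411 = 144 - 1411 = -1267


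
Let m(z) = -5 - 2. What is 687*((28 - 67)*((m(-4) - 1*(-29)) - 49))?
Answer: 723411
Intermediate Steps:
m(z) = -7
687*((28 - 67)*((m(-4) - 1*(-29)) - 49)) = 687*((28 - 67)*((-7 - 1*(-29)) - 49)) = 687*(-39*((-7 + 29) - 49)) = 687*(-39*(22 - 49)) = 687*(-39*(-27)) = 687*1053 = 723411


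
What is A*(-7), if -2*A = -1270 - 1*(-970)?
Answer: -1050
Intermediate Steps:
A = 150 (A = -(-1270 - 1*(-970))/2 = -(-1270 + 970)/2 = -½*(-300) = 150)
A*(-7) = 150*(-7) = -1050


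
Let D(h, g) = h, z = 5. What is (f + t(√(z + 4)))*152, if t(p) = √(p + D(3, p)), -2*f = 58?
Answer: -4408 + 152*√6 ≈ -4035.7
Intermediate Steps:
f = -29 (f = -½*58 = -29)
t(p) = √(3 + p) (t(p) = √(p + 3) = √(3 + p))
(f + t(√(z + 4)))*152 = (-29 + √(3 + √(5 + 4)))*152 = (-29 + √(3 + √9))*152 = (-29 + √(3 + 3))*152 = (-29 + √6)*152 = -4408 + 152*√6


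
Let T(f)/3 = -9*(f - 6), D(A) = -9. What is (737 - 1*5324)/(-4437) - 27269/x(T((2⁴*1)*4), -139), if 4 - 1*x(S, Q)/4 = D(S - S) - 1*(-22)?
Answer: 13461965/17748 ≈ 758.51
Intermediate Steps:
T(f) = 162 - 27*f (T(f) = 3*(-9*(f - 6)) = 3*(-9*(-6 + f)) = 3*(54 - 9*f) = 162 - 27*f)
x(S, Q) = -36 (x(S, Q) = 16 - 4*(-9 - 1*(-22)) = 16 - 4*(-9 + 22) = 16 - 4*13 = 16 - 52 = -36)
(737 - 1*5324)/(-4437) - 27269/x(T((2⁴*1)*4), -139) = (737 - 1*5324)/(-4437) - 27269/(-36) = (737 - 5324)*(-1/4437) - 27269*(-1/36) = -4587*(-1/4437) + 27269/36 = 1529/1479 + 27269/36 = 13461965/17748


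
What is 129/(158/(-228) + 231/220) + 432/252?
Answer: 1034304/2849 ≈ 363.04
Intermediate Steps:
129/(158/(-228) + 231/220) + 432/252 = 129/(158*(-1/228) + 231*(1/220)) + 432*(1/252) = 129/(-79/114 + 21/20) + 12/7 = 129/(407/1140) + 12/7 = 129*(1140/407) + 12/7 = 147060/407 + 12/7 = 1034304/2849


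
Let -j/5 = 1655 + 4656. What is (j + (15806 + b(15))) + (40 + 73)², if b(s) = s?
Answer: -2965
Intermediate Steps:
j = -31555 (j = -5*(1655 + 4656) = -5*6311 = -31555)
(j + (15806 + b(15))) + (40 + 73)² = (-31555 + (15806 + 15)) + (40 + 73)² = (-31555 + 15821) + 113² = -15734 + 12769 = -2965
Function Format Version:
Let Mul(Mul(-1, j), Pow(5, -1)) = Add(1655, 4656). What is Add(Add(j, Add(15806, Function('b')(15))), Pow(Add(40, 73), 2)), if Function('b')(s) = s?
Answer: -2965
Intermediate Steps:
j = -31555 (j = Mul(-5, Add(1655, 4656)) = Mul(-5, 6311) = -31555)
Add(Add(j, Add(15806, Function('b')(15))), Pow(Add(40, 73), 2)) = Add(Add(-31555, Add(15806, 15)), Pow(Add(40, 73), 2)) = Add(Add(-31555, 15821), Pow(113, 2)) = Add(-15734, 12769) = -2965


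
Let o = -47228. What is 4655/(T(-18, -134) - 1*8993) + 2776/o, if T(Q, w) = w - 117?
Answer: -61376921/109143908 ≈ -0.56235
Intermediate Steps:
T(Q, w) = -117 + w
4655/(T(-18, -134) - 1*8993) + 2776/o = 4655/((-117 - 134) - 1*8993) + 2776/(-47228) = 4655/(-251 - 8993) + 2776*(-1/47228) = 4655/(-9244) - 694/11807 = 4655*(-1/9244) - 694/11807 = -4655/9244 - 694/11807 = -61376921/109143908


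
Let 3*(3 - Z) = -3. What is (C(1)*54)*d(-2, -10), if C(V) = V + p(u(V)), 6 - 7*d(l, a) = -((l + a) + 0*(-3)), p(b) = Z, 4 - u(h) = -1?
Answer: -1620/7 ≈ -231.43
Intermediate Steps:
Z = 4 (Z = 3 - ⅓*(-3) = 3 + 1 = 4)
u(h) = 5 (u(h) = 4 - 1*(-1) = 4 + 1 = 5)
p(b) = 4
d(l, a) = 6/7 + a/7 + l/7 (d(l, a) = 6/7 - (-1)*((l + a) + 0*(-3))/7 = 6/7 - (-1)*((a + l) + 0)/7 = 6/7 - (-1)*(a + l)/7 = 6/7 - (-a - l)/7 = 6/7 + (a/7 + l/7) = 6/7 + a/7 + l/7)
C(V) = 4 + V (C(V) = V + 4 = 4 + V)
(C(1)*54)*d(-2, -10) = ((4 + 1)*54)*(6/7 + (⅐)*(-10) + (⅐)*(-2)) = (5*54)*(6/7 - 10/7 - 2/7) = 270*(-6/7) = -1620/7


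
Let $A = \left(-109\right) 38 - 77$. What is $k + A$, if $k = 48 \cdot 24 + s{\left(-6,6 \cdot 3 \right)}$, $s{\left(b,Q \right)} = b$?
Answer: $-3073$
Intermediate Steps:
$k = 1146$ ($k = 48 \cdot 24 - 6 = 1152 - 6 = 1146$)
$A = -4219$ ($A = -4142 - 77 = -4219$)
$k + A = 1146 - 4219 = -3073$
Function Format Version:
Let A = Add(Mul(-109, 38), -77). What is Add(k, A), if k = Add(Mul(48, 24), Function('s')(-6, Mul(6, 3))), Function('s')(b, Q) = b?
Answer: -3073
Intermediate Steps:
k = 1146 (k = Add(Mul(48, 24), -6) = Add(1152, -6) = 1146)
A = -4219 (A = Add(-4142, -77) = -4219)
Add(k, A) = Add(1146, -4219) = -3073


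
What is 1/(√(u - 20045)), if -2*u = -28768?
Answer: -I*√629/1887 ≈ -0.013291*I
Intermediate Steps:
u = 14384 (u = -½*(-28768) = 14384)
1/(√(u - 20045)) = 1/(√(14384 - 20045)) = 1/(√(-5661)) = 1/(3*I*√629) = -I*√629/1887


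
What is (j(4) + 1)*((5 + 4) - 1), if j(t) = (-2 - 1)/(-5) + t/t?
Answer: 104/5 ≈ 20.800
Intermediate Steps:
j(t) = 8/5 (j(t) = -3*(-1/5) + 1 = 3/5 + 1 = 8/5)
(j(4) + 1)*((5 + 4) - 1) = (8/5 + 1)*((5 + 4) - 1) = 13*(9 - 1)/5 = (13/5)*8 = 104/5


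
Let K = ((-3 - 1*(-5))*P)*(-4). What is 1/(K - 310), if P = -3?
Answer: -1/286 ≈ -0.0034965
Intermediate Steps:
K = 24 (K = ((-3 - 1*(-5))*(-3))*(-4) = ((-3 + 5)*(-3))*(-4) = (2*(-3))*(-4) = -6*(-4) = 24)
1/(K - 310) = 1/(24 - 310) = 1/(-286) = -1/286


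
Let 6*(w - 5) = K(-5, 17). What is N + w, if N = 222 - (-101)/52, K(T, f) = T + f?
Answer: 12009/52 ≈ 230.94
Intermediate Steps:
w = 7 (w = 5 + (-5 + 17)/6 = 5 + (⅙)*12 = 5 + 2 = 7)
N = 11645/52 (N = 222 - (-101)/52 = 222 - 1*(-101/52) = 222 + 101/52 = 11645/52 ≈ 223.94)
N + w = 11645/52 + 7 = 12009/52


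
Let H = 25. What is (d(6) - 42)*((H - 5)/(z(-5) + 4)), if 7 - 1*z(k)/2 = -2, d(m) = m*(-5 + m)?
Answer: -360/11 ≈ -32.727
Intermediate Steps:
z(k) = 18 (z(k) = 14 - 2*(-2) = 14 + 4 = 18)
(d(6) - 42)*((H - 5)/(z(-5) + 4)) = (6*(-5 + 6) - 42)*((25 - 5)/(18 + 4)) = (6*1 - 42)*(20/22) = (6 - 42)*(20*(1/22)) = -36*10/11 = -360/11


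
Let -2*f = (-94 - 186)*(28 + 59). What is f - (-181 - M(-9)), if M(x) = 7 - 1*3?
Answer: 12365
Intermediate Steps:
M(x) = 4 (M(x) = 7 - 3 = 4)
f = 12180 (f = -(-94 - 186)*(28 + 59)/2 = -(-140)*87 = -1/2*(-24360) = 12180)
f - (-181 - M(-9)) = 12180 - (-181 - 1*4) = 12180 - (-181 - 4) = 12180 - 1*(-185) = 12180 + 185 = 12365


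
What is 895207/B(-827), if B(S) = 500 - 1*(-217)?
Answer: 895207/717 ≈ 1248.5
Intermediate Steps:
B(S) = 717 (B(S) = 500 + 217 = 717)
895207/B(-827) = 895207/717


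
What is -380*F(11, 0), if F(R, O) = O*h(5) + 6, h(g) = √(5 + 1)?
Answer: -2280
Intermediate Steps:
h(g) = √6
F(R, O) = 6 + O*√6 (F(R, O) = O*√6 + 6 = 6 + O*√6)
-380*F(11, 0) = -380*(6 + 0*√6) = -380*(6 + 0) = -380*6 = -2280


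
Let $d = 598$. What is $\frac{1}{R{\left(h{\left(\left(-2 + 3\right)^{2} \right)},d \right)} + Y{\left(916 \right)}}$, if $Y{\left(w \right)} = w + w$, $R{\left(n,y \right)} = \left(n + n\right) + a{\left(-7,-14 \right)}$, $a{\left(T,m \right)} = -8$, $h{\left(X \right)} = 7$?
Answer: $\frac{1}{1838} \approx 0.00054407$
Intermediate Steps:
$R{\left(n,y \right)} = -8 + 2 n$ ($R{\left(n,y \right)} = \left(n + n\right) - 8 = 2 n - 8 = -8 + 2 n$)
$Y{\left(w \right)} = 2 w$
$\frac{1}{R{\left(h{\left(\left(-2 + 3\right)^{2} \right)},d \right)} + Y{\left(916 \right)}} = \frac{1}{\left(-8 + 2 \cdot 7\right) + 2 \cdot 916} = \frac{1}{\left(-8 + 14\right) + 1832} = \frac{1}{6 + 1832} = \frac{1}{1838}$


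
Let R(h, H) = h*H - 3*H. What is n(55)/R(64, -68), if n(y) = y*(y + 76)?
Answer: -7205/4148 ≈ -1.7370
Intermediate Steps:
R(h, H) = -3*H + H*h (R(h, H) = H*h - 3*H = -3*H + H*h)
n(y) = y*(76 + y)
n(55)/R(64, -68) = (55*(76 + 55))/((-68*(-3 + 64))) = (55*131)/((-68*61)) = 7205/(-4148) = 7205*(-1/4148) = -7205/4148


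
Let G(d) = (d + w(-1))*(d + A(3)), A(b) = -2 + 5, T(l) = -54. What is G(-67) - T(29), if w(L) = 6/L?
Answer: 4726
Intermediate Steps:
A(b) = 3
G(d) = (-6 + d)*(3 + d) (G(d) = (d + 6/(-1))*(d + 3) = (d + 6*(-1))*(3 + d) = (d - 6)*(3 + d) = (-6 + d)*(3 + d))
G(-67) - T(29) = (-18 + (-67)² - 3*(-67)) - 1*(-54) = (-18 + 4489 + 201) + 54 = 4672 + 54 = 4726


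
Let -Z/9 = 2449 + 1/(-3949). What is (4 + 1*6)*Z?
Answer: -870399000/3949 ≈ -2.2041e+5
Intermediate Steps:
Z = -87039900/3949 (Z = -9*(2449 + 1/(-3949)) = -9*(2449 - 1/3949) = -9*9671100/3949 = -87039900/3949 ≈ -22041.)
(4 + 1*6)*Z = (4 + 1*6)*(-87039900/3949) = (4 + 6)*(-87039900/3949) = 10*(-87039900/3949) = -870399000/3949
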